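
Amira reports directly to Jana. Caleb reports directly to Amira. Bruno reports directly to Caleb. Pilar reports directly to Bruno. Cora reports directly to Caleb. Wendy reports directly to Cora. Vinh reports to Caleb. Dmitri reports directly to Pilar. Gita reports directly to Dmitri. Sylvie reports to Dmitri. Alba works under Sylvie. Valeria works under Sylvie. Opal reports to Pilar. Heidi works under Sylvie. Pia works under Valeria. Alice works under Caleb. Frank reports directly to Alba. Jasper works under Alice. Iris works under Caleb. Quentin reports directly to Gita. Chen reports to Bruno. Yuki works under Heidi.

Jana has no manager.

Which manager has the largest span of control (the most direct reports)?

Caleb

Direct-report counts: Jana has 1; Amira has 1; Caleb has 5; Alice has 1; Cora has 1; Bruno has 2; Pilar has 2; Dmitri has 2; Sylvie has 3; Heidi has 1; Valeria has 1; Alba has 1; Gita has 1. The largest is 5, held by Caleb.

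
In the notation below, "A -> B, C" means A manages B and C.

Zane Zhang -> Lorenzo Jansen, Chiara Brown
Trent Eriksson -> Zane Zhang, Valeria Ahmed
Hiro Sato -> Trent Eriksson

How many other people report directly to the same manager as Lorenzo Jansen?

Lorenzo Jansen reports to Zane Zhang. Zane Zhang's other direct reports are Chiara Brown — 1 peer.

1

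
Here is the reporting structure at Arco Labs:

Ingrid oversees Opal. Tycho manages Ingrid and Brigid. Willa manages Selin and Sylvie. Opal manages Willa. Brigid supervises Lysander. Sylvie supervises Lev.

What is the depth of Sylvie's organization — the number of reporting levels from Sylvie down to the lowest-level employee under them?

The longest chain under Sylvie runs Sylvie → Lev, which is 1 level below Sylvie.

1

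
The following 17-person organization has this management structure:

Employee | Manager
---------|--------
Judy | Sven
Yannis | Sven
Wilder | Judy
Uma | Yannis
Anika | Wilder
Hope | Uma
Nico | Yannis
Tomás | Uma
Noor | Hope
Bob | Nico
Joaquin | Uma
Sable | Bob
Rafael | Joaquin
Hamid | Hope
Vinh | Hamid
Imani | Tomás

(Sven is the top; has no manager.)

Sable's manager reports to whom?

Nico

Sable reports to Bob, and Bob reports to Nico. So Sable's skip-level manager is Nico.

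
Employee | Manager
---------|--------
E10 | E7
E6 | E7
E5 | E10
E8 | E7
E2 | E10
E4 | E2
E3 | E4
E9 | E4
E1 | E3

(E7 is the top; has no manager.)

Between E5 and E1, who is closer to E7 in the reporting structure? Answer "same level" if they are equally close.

E5

E5 is 2 levels below E7; E1 is 5. E5 is higher.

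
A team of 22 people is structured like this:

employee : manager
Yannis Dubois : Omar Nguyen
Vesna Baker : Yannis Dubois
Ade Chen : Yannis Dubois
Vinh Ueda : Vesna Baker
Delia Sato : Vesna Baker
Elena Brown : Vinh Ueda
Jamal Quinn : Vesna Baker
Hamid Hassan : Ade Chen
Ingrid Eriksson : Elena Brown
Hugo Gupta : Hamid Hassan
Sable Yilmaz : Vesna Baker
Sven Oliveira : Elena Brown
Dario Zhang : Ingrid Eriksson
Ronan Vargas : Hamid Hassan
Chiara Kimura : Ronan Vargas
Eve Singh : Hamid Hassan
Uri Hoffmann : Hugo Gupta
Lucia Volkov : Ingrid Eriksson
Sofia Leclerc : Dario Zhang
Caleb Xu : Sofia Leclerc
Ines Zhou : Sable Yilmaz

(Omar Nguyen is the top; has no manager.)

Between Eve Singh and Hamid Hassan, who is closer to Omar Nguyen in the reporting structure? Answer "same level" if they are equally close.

Hamid Hassan

Eve Singh is 4 levels below Omar Nguyen; Hamid Hassan is 3. Hamid Hassan is higher.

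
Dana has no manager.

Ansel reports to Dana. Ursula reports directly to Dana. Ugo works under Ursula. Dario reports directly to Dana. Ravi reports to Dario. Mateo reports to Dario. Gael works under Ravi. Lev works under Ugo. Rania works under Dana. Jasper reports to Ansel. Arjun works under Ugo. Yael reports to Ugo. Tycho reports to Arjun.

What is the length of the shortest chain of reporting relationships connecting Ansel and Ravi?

3

Ansel is 1 level below Dana, and Ravi is 2 levels below Dana (their lowest common manager). The shortest path runs up from Ansel to Dana and back down to Ravi: 1 + 2 = 3 links.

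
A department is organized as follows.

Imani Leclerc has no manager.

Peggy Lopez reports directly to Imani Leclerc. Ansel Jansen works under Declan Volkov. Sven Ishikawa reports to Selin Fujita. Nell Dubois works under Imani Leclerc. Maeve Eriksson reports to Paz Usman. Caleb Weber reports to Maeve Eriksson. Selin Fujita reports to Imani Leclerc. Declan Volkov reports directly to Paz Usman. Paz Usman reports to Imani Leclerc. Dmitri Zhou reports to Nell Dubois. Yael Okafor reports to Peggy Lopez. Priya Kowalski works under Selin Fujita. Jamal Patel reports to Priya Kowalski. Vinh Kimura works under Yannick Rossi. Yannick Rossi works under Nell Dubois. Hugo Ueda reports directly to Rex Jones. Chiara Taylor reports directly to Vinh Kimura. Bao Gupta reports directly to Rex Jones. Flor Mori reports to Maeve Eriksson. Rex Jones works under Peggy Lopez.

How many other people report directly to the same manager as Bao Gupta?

1

Bao Gupta reports to Rex Jones. Rex Jones's other direct reports are Hugo Ueda — 1 peer.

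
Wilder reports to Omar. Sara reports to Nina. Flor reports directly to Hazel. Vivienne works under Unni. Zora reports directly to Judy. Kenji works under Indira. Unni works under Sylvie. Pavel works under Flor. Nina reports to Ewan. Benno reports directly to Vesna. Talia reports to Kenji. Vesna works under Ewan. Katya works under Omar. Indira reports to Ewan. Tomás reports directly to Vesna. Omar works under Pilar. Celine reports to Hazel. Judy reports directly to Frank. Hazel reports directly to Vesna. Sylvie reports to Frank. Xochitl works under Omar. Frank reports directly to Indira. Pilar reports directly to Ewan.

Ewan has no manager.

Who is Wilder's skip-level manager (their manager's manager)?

Wilder reports to Omar, and Omar reports to Pilar. So Wilder's skip-level manager is Pilar.

Pilar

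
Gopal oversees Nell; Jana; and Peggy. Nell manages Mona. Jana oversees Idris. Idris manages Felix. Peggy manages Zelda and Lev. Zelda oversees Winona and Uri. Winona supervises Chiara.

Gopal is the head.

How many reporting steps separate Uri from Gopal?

3

Chain from Uri up to Gopal: Uri → Zelda → Peggy → Gopal. That is 3 steps up, so Uri is 3 levels below Gopal.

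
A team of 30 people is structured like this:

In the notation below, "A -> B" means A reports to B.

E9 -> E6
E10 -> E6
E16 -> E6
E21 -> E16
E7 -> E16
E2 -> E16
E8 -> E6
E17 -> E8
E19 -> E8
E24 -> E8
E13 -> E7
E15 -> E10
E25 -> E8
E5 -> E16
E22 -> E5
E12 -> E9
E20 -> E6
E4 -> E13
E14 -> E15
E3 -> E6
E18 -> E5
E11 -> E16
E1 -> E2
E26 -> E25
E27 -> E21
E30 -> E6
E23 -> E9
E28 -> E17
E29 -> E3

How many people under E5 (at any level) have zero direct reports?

The people in E5's organization with no one reporting to them are E18, E22. That is 2.

2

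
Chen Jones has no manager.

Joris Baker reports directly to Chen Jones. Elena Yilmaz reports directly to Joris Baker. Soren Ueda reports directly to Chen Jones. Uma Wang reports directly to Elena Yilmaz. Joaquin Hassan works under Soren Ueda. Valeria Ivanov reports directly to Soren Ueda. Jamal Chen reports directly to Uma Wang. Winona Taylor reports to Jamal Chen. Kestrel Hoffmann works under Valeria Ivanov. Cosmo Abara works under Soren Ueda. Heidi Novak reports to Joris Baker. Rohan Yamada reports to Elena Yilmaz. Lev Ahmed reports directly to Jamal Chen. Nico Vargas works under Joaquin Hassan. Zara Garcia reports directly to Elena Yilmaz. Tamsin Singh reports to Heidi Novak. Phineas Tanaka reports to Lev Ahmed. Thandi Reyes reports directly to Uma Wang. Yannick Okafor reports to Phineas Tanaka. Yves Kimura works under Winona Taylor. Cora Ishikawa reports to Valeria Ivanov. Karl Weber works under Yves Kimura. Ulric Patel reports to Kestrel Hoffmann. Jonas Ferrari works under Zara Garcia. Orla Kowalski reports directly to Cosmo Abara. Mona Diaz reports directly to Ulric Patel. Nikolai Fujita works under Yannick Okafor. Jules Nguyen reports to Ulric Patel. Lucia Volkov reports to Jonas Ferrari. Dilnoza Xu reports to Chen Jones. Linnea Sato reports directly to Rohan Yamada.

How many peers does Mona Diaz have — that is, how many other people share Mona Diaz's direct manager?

1

Mona Diaz reports to Ulric Patel. Ulric Patel's other direct reports are Jules Nguyen — 1 peer.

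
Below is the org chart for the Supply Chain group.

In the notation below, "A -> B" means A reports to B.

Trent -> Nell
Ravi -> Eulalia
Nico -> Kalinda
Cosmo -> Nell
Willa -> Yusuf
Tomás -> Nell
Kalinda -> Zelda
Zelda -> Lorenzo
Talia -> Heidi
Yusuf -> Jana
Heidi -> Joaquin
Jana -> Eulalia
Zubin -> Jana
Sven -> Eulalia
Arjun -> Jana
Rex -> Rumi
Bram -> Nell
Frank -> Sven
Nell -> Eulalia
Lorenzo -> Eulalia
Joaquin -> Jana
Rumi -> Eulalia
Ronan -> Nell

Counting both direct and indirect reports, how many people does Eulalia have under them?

23

Eulalia directly manages Jana, Nell, Rumi, Lorenzo, Sven, Ravi. Under Jana: Zubin, Arjun, Yusuf, Willa, Joaquin, Heidi, Talia (7). Under Nell: Bram, Tomás, Cosmo, Trent, Ronan (5). Under Rumi: Rex (1). Under Lorenzo: Zelda, Kalinda, Nico (3). Under Sven: Frank (1). Ravi has no reports. So Eulalia's organization is 6 direct reports plus everyone under them: 8 + 6 + 2 + 4 + 2 + 1 = 23.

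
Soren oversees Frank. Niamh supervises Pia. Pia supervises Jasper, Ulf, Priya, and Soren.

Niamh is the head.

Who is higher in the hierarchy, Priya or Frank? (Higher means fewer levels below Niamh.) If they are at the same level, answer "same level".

Priya is 2 levels below Niamh; Frank is 3. Priya is higher.

Priya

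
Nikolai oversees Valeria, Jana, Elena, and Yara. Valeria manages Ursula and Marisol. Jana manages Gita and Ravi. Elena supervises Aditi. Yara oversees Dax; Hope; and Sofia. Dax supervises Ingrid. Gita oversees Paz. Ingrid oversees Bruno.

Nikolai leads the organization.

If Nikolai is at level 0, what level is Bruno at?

Chain from Bruno up to Nikolai: Bruno → Ingrid → Dax → Yara → Nikolai. That is 4 steps up, so Bruno is 4 levels below Nikolai.

4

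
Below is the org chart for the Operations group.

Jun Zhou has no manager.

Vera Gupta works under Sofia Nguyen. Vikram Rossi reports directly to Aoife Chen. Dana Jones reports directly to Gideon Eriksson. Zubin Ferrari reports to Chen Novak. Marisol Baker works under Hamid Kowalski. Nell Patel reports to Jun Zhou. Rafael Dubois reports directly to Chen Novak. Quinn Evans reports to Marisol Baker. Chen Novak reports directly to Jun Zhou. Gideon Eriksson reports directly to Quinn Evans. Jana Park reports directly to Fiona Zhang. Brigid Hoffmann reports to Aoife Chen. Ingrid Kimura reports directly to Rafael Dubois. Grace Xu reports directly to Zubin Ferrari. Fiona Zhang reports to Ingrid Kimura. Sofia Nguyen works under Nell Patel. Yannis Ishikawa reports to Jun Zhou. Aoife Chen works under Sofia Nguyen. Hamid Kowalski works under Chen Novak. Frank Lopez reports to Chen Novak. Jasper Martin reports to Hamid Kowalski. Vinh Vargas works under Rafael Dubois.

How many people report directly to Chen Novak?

Chen Novak directly manages Hamid Kowalski, Frank Lopez, Zubin Ferrari, Rafael Dubois. That is 4 direct reports.

4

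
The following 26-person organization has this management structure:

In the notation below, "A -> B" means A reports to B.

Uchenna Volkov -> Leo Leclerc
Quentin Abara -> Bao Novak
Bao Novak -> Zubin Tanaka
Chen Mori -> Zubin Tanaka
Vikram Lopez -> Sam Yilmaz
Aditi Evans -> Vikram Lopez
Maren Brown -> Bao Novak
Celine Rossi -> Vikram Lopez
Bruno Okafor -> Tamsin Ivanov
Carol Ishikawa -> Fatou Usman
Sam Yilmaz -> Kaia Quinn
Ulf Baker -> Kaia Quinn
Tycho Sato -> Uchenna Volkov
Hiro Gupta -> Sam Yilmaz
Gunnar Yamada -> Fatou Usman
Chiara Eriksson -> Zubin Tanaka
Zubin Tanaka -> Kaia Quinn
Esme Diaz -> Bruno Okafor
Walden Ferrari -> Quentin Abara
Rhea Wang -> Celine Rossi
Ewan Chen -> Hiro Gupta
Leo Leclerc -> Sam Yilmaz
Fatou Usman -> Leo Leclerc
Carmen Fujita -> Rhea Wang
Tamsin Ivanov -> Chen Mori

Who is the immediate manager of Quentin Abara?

Quentin Abara reports directly to Bao Novak.

Bao Novak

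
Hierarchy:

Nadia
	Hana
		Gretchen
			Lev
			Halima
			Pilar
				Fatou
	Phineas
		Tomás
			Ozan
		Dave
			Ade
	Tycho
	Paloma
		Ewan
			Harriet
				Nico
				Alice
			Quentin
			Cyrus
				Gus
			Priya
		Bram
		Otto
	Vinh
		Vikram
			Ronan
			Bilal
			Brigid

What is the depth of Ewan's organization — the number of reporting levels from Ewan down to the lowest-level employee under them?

The longest chain under Ewan runs Ewan → Cyrus → Gus, which is 2 levels below Ewan.

2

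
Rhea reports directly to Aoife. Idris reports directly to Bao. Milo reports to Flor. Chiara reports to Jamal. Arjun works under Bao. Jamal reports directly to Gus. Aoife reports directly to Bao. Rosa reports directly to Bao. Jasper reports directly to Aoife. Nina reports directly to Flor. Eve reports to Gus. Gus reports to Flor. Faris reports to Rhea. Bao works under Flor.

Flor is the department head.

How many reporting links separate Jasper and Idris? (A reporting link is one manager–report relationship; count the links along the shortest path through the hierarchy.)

3

Jasper is 2 levels below Bao, and Idris is 1 level below Bao (their lowest common manager). The shortest path runs up from Jasper to Bao and back down to Idris: 2 + 1 = 3 links.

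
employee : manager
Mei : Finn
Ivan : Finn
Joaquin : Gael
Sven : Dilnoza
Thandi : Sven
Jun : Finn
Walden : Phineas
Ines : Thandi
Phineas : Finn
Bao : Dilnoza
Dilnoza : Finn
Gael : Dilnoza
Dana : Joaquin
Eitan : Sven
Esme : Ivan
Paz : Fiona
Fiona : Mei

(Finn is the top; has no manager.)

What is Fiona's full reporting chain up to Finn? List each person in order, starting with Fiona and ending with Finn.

Fiona -> Mei -> Finn

Fiona reports to Mei. Mei reports to Finn. Finn is at the top.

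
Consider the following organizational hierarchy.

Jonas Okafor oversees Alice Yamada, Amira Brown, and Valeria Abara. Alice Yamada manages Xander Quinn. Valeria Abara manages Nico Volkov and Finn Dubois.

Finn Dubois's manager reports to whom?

Jonas Okafor

Finn Dubois reports to Valeria Abara, and Valeria Abara reports to Jonas Okafor. So Finn Dubois's skip-level manager is Jonas Okafor.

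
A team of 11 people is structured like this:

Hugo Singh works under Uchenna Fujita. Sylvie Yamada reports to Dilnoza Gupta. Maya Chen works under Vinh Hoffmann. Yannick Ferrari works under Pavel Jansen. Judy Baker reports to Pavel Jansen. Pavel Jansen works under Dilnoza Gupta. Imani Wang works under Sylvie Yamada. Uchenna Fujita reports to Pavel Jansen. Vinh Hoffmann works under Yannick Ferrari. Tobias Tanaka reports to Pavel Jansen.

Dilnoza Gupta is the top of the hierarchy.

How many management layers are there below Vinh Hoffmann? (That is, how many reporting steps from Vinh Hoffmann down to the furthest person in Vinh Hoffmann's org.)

1

The longest chain under Vinh Hoffmann runs Vinh Hoffmann → Maya Chen, which is 1 level below Vinh Hoffmann.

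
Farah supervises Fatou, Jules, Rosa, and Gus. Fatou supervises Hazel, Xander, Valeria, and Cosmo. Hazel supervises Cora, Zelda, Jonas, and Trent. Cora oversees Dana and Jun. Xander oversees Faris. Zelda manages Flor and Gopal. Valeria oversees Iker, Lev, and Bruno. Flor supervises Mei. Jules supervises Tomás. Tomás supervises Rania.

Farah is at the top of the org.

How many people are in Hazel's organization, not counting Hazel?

9

Hazel directly manages Cora, Zelda, Jonas, Trent. Under Cora: Jun, Dana (2). Under Zelda: Gopal, Flor, Mei (3). Jonas has no reports. Trent has no reports. So Hazel's organization is 4 direct reports plus everyone under them: 3 + 4 + 1 + 1 = 9.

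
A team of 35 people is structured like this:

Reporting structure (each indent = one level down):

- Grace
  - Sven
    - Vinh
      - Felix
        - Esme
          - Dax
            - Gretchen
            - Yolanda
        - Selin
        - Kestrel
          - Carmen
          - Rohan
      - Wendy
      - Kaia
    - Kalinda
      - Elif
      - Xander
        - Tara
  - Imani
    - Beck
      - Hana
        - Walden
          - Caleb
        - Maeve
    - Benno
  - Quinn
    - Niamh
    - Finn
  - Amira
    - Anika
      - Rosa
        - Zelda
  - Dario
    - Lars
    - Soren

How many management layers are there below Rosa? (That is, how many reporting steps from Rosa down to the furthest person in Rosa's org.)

1

The longest chain under Rosa runs Rosa → Zelda, which is 1 level below Rosa.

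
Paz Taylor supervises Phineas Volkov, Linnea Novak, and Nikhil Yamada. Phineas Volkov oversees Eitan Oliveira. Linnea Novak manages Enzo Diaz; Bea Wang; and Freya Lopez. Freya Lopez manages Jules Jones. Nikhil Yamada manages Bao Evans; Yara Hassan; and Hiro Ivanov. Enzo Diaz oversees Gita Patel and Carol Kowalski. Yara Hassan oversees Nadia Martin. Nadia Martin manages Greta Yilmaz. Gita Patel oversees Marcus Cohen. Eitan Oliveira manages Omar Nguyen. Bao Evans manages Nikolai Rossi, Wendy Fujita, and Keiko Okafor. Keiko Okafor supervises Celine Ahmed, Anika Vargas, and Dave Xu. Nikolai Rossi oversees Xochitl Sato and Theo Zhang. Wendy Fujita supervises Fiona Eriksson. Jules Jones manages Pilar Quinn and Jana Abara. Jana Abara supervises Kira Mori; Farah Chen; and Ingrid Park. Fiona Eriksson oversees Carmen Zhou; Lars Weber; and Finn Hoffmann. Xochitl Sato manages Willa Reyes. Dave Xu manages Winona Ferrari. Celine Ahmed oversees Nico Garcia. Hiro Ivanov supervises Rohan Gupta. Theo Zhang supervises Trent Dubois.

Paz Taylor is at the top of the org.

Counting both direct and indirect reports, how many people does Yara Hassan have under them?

2

Yara Hassan directly manages Nadia Martin. Under Nadia Martin: Greta Yilmaz (1). That's 2 in total.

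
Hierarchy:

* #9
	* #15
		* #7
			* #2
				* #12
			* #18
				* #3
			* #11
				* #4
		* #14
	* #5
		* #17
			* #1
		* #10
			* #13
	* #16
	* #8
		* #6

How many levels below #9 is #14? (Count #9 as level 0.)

Chain from #14 up to #9: #14 → #15 → #9. That is 2 steps up, so #14 is 2 levels below #9.

2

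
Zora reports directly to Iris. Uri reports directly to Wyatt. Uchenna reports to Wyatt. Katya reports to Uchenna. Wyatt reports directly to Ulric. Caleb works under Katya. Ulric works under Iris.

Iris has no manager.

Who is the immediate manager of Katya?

Katya reports directly to Uchenna.

Uchenna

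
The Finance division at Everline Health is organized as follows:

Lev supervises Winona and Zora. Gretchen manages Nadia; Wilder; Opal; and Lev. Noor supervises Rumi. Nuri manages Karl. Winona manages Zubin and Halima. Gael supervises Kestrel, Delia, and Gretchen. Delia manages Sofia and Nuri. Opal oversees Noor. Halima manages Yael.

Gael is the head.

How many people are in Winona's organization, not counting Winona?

3

Winona directly manages Zubin, Halima. Zubin has no reports. Under Halima: Yael (1). So Winona's organization is 2 direct reports plus everyone under them: 1 + 2 = 3.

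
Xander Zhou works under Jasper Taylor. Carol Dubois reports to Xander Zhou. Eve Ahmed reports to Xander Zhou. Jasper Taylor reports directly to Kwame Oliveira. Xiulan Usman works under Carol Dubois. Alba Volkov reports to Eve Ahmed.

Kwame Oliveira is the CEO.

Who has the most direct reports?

Direct-report counts: Kwame Oliveira has 1; Jasper Taylor has 1; Xander Zhou has 2; Carol Dubois has 1; Eve Ahmed has 1. The largest is 2, held by Xander Zhou.

Xander Zhou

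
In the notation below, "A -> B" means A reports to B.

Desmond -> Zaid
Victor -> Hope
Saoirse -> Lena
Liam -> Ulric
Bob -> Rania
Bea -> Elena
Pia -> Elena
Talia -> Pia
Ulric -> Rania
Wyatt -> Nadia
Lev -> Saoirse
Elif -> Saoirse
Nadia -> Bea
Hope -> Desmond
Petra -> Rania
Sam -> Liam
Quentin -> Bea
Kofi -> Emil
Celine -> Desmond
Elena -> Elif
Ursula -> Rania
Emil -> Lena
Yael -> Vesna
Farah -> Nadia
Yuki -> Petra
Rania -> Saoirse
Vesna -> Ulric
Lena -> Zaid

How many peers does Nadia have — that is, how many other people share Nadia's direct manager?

1

Nadia reports to Bea. Bea's other direct reports are Quentin — 1 peer.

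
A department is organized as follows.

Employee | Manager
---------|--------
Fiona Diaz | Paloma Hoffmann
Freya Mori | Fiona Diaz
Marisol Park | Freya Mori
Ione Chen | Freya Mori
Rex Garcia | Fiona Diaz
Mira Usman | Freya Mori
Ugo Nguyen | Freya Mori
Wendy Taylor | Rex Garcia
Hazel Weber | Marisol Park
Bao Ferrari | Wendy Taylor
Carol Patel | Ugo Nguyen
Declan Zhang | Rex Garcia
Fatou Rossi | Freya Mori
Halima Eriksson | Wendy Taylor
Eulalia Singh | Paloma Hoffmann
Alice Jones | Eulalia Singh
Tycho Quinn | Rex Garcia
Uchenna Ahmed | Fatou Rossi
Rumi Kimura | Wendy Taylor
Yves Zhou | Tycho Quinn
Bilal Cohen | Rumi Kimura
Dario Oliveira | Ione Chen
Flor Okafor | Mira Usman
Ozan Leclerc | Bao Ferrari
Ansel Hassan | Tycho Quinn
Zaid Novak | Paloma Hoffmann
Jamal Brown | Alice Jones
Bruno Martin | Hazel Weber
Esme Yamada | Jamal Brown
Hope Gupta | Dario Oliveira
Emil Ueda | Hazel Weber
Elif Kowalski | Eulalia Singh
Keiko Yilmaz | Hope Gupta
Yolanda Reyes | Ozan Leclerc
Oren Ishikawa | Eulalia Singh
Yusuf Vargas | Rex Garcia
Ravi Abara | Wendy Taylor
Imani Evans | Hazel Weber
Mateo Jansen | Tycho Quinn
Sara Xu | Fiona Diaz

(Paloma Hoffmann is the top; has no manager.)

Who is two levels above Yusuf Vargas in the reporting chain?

Yusuf Vargas reports to Rex Garcia, and Rex Garcia reports to Fiona Diaz. So Yusuf Vargas's skip-level manager is Fiona Diaz.

Fiona Diaz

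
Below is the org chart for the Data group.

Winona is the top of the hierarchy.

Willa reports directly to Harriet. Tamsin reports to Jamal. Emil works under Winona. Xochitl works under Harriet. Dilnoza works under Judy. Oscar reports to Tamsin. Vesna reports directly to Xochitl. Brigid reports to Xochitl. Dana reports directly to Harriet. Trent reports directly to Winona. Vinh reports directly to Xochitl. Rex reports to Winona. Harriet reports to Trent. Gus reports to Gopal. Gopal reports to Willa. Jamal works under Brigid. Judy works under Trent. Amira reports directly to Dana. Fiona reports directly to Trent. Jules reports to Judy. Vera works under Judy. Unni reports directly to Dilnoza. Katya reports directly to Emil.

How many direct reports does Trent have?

Trent directly manages Judy, Harriet, Fiona. That is 3 direct reports.

3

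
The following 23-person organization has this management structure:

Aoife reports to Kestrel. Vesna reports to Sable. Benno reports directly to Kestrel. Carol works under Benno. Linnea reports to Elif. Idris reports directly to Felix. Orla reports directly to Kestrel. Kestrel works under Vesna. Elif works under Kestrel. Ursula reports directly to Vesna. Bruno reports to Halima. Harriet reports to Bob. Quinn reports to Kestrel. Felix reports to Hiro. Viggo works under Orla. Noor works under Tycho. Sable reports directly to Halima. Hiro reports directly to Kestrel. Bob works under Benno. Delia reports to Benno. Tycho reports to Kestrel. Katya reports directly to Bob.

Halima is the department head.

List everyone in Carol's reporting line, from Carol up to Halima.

Carol -> Benno -> Kestrel -> Vesna -> Sable -> Halima

Carol reports to Benno. Benno reports to Kestrel. Kestrel reports to Vesna. Vesna reports to Sable. Sable reports to Halima. Halima is at the top.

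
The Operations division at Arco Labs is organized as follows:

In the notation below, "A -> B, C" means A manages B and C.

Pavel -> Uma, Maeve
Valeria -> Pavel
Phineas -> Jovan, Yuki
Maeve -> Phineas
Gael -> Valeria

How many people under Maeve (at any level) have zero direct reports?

The people in Maeve's organization with no one reporting to them are Yuki, Jovan. That is 2.

2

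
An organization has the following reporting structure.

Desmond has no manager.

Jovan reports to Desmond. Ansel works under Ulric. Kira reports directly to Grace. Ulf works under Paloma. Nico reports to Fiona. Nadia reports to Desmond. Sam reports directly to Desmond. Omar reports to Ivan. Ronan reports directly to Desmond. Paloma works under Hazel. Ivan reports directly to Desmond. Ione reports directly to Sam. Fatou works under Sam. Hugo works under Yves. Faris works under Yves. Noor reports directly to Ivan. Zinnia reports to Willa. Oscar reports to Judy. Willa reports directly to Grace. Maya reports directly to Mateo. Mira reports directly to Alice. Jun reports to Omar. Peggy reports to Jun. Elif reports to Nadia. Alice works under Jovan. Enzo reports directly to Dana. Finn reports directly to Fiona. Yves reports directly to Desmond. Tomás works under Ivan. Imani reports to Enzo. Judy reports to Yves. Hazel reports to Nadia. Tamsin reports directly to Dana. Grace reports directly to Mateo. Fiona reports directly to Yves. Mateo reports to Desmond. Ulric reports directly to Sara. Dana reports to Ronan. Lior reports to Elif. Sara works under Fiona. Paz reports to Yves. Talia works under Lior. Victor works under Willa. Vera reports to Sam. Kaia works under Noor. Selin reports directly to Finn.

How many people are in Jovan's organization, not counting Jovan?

2

Jovan directly manages Alice. Under Alice: Mira (1). That's 2 in total.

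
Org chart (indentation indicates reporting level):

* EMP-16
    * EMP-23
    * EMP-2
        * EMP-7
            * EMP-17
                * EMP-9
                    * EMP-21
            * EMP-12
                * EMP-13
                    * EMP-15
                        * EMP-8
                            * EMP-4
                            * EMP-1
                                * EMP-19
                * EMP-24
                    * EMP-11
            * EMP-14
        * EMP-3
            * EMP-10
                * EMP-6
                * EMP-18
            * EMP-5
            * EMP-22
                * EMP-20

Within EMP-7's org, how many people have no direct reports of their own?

5

The people in EMP-7's organization with no one reporting to them are EMP-14, EMP-11, EMP-19, EMP-4, EMP-21. That is 5.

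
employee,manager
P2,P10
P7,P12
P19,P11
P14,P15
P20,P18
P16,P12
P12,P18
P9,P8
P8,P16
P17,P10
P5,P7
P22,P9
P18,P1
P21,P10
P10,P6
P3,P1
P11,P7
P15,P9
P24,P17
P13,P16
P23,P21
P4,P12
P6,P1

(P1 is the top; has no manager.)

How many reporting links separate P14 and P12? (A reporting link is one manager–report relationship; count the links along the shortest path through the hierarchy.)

P14 is in P12's organization: the chain from P14 up to P12 is P14 → P15 → P9 → P8 → P16 → P12, which is 5 links.

5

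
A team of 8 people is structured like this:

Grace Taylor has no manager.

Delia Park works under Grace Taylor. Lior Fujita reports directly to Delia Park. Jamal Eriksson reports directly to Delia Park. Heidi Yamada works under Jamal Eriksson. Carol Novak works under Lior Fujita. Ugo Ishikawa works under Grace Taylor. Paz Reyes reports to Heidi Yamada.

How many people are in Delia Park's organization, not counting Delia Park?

Delia Park directly manages Lior Fujita, Jamal Eriksson. Under Lior Fujita: Carol Novak (1). Under Jamal Eriksson: Heidi Yamada, Paz Reyes (2). So Delia Park's organization is 2 direct reports plus everyone under them: 2 + 3 = 5.

5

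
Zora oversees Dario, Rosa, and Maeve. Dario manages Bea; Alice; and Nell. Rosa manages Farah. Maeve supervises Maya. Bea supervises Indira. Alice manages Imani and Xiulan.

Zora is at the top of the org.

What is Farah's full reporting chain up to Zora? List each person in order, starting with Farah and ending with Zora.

Farah -> Rosa -> Zora

Farah reports to Rosa. Rosa reports to Zora. Zora is at the top.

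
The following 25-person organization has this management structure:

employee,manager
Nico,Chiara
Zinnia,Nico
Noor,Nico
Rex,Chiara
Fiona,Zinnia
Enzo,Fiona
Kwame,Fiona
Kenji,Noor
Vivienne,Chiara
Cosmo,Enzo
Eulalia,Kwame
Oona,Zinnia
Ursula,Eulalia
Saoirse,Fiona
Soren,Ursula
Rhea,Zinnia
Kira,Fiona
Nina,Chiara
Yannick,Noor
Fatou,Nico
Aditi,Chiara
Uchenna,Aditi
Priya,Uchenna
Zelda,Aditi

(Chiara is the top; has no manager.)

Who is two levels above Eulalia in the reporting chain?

Fiona

Eulalia reports to Kwame, and Kwame reports to Fiona. So Eulalia's skip-level manager is Fiona.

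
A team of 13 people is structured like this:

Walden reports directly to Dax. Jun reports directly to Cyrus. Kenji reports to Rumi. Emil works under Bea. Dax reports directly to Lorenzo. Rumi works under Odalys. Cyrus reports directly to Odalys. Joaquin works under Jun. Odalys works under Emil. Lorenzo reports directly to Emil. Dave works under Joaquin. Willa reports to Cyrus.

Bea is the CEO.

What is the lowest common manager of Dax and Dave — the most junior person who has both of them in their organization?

Emil

Dax's chain of managers is Lorenzo, Emil, Bea. Dave's chain of managers is Joaquin, Jun, Cyrus, Odalys, Emil, Bea. The first manager that appears in both chains is Emil.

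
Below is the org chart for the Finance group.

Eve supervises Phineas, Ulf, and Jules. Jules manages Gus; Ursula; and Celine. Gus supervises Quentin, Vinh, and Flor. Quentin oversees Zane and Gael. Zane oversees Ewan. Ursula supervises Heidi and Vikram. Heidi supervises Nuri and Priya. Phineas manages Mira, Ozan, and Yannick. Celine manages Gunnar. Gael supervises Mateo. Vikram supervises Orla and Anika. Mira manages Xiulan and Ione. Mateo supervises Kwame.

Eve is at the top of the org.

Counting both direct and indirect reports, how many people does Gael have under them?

Gael directly manages Mateo. Under Mateo: Kwame (1). That's 2 in total.

2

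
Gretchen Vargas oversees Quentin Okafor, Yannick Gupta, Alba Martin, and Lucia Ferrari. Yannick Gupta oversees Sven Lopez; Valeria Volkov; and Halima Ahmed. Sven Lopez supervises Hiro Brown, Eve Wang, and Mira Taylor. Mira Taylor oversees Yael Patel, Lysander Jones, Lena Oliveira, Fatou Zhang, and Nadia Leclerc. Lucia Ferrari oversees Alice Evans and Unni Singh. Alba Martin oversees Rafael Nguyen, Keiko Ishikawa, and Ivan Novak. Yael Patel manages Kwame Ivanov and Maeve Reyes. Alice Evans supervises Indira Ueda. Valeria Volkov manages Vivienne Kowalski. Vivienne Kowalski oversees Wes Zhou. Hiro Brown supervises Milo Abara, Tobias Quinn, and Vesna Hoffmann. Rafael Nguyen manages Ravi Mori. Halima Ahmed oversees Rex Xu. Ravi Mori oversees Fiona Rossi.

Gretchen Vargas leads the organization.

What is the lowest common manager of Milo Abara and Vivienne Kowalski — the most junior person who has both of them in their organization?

Yannick Gupta

Milo Abara's chain of managers is Hiro Brown, Sven Lopez, Yannick Gupta, Gretchen Vargas. Vivienne Kowalski's chain of managers is Valeria Volkov, Yannick Gupta, Gretchen Vargas. The first manager that appears in both chains is Yannick Gupta.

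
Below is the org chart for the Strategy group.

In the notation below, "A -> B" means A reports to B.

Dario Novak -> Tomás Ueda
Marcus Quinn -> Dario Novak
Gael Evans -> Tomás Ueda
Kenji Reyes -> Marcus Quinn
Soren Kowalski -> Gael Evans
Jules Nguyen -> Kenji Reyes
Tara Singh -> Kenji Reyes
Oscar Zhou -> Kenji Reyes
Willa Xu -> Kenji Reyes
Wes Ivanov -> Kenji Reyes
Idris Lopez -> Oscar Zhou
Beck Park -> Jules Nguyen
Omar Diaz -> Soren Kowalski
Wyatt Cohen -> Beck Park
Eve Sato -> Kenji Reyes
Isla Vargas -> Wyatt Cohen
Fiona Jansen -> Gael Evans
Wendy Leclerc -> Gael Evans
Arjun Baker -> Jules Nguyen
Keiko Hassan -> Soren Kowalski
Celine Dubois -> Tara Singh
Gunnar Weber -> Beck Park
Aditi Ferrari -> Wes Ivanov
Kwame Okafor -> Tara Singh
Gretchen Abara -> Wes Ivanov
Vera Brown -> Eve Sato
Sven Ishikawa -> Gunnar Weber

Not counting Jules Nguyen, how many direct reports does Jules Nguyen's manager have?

Jules Nguyen reports to Kenji Reyes. Kenji Reyes's other direct reports are Tara Singh, Oscar Zhou, Willa Xu, Wes Ivanov, Eve Sato — 5 peers.

5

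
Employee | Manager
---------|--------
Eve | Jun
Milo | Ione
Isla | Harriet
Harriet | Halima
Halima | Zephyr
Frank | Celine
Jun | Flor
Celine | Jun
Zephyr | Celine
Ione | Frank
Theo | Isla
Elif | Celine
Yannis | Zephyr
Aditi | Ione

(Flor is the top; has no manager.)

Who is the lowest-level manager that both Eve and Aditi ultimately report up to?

Eve's chain of managers is Jun, Flor. Aditi's chain of managers is Ione, Frank, Celine, Jun, Flor. The first manager that appears in both chains is Jun.

Jun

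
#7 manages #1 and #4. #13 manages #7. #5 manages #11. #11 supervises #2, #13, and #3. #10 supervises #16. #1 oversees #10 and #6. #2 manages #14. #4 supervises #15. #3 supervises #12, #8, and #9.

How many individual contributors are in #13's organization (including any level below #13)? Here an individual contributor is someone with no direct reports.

The people in #13's organization with no one reporting to them are #15, #6, #16. That is 3.

3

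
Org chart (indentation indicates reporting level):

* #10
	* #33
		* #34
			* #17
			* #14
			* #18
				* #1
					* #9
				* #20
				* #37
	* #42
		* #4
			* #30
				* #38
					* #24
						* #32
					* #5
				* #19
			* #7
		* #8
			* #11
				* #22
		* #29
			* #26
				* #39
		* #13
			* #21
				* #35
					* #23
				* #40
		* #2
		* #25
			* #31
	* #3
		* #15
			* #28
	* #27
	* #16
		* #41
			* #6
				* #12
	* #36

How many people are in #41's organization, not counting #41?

2

#41 directly manages #6. Under #6: #12 (1). That's 2 in total.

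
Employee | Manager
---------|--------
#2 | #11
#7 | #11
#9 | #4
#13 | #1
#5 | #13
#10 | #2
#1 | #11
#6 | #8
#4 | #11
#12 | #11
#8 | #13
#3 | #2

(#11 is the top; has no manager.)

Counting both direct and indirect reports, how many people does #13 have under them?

#13 directly manages #8, #5. Under #8: #6 (1). #5 has no reports. So #13's organization is 2 direct reports plus everyone under them: 2 + 1 = 3.

3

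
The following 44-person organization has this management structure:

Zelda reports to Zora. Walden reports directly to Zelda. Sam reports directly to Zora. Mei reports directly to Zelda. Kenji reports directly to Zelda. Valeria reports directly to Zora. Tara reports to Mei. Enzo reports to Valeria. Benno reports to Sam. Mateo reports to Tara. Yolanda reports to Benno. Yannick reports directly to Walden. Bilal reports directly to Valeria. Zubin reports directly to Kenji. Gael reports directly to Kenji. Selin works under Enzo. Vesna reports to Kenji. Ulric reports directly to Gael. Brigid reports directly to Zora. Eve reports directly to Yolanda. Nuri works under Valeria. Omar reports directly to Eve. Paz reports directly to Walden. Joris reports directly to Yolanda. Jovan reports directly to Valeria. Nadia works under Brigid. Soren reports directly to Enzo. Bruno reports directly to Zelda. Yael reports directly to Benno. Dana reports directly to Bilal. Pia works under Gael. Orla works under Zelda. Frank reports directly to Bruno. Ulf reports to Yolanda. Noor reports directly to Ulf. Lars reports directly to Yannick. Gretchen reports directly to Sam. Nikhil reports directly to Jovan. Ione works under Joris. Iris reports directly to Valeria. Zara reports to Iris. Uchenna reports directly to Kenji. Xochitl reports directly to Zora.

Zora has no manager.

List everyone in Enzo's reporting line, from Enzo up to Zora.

Enzo reports to Valeria. Valeria reports to Zora. Zora is at the top.

Enzo -> Valeria -> Zora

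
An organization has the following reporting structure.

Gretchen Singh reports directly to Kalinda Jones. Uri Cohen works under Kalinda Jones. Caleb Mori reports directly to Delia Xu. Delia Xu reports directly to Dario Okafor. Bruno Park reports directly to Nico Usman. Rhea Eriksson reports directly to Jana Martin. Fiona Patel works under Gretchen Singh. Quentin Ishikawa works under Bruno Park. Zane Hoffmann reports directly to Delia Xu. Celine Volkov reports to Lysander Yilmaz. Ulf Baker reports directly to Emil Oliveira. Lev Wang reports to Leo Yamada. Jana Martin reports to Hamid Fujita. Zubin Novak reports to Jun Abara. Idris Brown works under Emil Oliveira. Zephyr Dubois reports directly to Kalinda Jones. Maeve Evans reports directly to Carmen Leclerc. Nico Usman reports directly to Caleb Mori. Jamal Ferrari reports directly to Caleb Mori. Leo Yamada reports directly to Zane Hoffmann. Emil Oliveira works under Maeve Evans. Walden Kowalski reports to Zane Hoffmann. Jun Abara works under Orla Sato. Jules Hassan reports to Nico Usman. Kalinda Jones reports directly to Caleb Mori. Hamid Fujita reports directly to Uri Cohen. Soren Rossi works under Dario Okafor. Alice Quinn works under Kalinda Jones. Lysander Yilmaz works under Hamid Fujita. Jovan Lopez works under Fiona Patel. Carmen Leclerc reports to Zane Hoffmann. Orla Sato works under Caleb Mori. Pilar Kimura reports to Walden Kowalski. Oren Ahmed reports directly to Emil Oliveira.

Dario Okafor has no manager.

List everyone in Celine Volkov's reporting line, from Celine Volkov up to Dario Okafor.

Celine Volkov reports to Lysander Yilmaz. Lysander Yilmaz reports to Hamid Fujita. Hamid Fujita reports to Uri Cohen. Uri Cohen reports to Kalinda Jones. Kalinda Jones reports to Caleb Mori. Caleb Mori reports to Delia Xu. Delia Xu reports to Dario Okafor. Dario Okafor is at the top.

Celine Volkov -> Lysander Yilmaz -> Hamid Fujita -> Uri Cohen -> Kalinda Jones -> Caleb Mori -> Delia Xu -> Dario Okafor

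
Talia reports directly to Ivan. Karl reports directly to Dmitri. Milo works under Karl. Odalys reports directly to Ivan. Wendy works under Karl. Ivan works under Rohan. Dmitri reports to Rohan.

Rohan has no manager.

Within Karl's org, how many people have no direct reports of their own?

The people in Karl's organization with no one reporting to them are Milo, Wendy. That is 2.

2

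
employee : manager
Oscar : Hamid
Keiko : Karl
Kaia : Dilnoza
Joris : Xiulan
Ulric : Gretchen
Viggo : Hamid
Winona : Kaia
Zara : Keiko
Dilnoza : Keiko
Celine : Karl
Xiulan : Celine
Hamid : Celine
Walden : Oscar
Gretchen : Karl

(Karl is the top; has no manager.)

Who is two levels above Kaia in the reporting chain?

Keiko

Kaia reports to Dilnoza, and Dilnoza reports to Keiko. So Kaia's skip-level manager is Keiko.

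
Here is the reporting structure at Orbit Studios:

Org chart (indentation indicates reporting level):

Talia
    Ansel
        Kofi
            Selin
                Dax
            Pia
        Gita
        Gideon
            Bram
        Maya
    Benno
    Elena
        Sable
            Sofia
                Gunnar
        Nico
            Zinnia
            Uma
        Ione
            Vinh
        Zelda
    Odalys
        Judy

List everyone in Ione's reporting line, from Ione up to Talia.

Ione reports to Elena. Elena reports to Talia. Talia is at the top.

Ione -> Elena -> Talia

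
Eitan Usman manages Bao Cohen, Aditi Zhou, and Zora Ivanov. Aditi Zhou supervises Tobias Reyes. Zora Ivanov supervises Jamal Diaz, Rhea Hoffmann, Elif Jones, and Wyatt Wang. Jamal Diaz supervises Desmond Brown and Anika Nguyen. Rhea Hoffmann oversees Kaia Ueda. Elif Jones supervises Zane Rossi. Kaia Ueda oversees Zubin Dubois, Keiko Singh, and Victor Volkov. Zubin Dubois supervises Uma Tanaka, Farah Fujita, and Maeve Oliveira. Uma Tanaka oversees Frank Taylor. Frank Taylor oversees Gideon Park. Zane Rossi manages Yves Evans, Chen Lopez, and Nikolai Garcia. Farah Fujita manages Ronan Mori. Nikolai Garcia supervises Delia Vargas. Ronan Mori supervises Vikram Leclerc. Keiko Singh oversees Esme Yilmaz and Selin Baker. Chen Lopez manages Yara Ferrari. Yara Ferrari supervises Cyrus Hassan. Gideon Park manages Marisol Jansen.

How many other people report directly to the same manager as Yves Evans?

Yves Evans reports to Zane Rossi. Zane Rossi's other direct reports are Nikolai Garcia, Chen Lopez — 2 peers.

2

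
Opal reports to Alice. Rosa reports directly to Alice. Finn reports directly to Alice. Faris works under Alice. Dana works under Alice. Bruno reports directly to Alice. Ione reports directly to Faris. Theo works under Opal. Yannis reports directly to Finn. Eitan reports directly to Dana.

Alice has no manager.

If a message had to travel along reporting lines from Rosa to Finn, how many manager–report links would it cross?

Rosa is 1 level below Alice, and Finn is 1 level below Alice (their lowest common manager). The shortest path runs up from Rosa to Alice and back down to Finn: 1 + 1 = 2 links.

2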